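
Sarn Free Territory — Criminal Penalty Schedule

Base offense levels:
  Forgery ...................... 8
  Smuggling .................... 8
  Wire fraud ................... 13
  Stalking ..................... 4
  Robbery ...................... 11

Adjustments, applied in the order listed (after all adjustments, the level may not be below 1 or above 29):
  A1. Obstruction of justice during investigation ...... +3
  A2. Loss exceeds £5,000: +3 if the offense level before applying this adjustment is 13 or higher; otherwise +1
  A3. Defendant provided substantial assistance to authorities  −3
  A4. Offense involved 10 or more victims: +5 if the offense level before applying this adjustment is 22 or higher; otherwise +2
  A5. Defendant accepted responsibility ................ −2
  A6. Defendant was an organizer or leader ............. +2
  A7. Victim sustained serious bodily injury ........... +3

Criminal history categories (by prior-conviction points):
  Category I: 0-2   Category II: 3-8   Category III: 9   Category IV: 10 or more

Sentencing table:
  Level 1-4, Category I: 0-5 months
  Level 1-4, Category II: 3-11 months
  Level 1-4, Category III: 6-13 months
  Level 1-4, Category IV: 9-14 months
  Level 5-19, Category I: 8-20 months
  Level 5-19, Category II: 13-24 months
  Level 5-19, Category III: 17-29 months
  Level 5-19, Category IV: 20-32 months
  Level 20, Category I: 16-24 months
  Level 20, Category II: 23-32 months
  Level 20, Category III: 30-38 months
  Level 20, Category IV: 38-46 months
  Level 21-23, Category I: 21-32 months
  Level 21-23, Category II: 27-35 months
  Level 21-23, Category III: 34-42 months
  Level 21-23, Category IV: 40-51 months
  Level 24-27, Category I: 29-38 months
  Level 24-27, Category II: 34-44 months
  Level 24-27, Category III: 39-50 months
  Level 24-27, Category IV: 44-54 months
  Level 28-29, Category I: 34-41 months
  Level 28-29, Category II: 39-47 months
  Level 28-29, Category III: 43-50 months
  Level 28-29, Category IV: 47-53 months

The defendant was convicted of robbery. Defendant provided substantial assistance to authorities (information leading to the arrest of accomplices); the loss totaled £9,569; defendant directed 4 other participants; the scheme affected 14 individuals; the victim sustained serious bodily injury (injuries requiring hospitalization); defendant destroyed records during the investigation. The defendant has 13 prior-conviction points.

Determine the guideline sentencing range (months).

Base offense level for robbery: 11.
A1 applies: 11 + 3 = 14.
A2 applies (level before this adjustment is 14 ≥ 13, so +3): 14 + 3 = 17.
A3 applies: 17 − 3 = 14.
A4 applies (level before this adjustment is 14 < 22, so +2): 14 + 2 = 16.
A5 does not apply.
A6 applies: 16 + 2 = 18.
A7 applies: 18 + 3 = 21.
Final offense level: 21.
Criminal history: 13 prior points → Category IV (10+).
Level 21 falls in the 21-23 band.
Grid: Level 21-23 × Category IV = 40-51 months.

40-51 months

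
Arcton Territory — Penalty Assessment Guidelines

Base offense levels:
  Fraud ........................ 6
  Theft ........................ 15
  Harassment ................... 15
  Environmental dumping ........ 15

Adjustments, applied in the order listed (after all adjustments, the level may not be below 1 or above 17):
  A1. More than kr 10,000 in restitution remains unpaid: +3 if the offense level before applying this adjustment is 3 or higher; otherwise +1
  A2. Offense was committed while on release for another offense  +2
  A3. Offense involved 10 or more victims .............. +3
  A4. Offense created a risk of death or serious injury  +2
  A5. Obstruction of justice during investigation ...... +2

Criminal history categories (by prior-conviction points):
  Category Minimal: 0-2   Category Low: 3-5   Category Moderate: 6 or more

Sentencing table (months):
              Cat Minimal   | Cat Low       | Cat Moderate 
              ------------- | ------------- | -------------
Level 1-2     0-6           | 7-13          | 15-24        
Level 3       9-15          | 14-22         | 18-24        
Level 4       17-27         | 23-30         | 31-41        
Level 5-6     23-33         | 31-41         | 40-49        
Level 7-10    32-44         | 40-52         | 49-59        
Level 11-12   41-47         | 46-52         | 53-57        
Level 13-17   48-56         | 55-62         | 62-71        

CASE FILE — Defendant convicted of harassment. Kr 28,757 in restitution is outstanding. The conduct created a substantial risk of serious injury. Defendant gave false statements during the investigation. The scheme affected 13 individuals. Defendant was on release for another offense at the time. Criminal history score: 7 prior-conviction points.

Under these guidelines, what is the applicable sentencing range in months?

Base offense level for harassment: 15.
A1 applies (level before this adjustment is 15 ≥ 3, so +3): 15 + 3 = 18.
A2 applies: 18 + 2 = 20.
A3 applies: 20 + 3 = 23.
A4 applies: 23 + 2 = 25.
A5 applies: 25 + 2 = 27.
Level 27 exceeds the maximum of 17; capped at 17.
Final offense level: 17.
Criminal history: 7 prior points → Category Moderate (6+).
Level 17 falls in the 13-17 band.
Grid: Level 13-17 × Category Moderate = 62-71 months.

62-71 months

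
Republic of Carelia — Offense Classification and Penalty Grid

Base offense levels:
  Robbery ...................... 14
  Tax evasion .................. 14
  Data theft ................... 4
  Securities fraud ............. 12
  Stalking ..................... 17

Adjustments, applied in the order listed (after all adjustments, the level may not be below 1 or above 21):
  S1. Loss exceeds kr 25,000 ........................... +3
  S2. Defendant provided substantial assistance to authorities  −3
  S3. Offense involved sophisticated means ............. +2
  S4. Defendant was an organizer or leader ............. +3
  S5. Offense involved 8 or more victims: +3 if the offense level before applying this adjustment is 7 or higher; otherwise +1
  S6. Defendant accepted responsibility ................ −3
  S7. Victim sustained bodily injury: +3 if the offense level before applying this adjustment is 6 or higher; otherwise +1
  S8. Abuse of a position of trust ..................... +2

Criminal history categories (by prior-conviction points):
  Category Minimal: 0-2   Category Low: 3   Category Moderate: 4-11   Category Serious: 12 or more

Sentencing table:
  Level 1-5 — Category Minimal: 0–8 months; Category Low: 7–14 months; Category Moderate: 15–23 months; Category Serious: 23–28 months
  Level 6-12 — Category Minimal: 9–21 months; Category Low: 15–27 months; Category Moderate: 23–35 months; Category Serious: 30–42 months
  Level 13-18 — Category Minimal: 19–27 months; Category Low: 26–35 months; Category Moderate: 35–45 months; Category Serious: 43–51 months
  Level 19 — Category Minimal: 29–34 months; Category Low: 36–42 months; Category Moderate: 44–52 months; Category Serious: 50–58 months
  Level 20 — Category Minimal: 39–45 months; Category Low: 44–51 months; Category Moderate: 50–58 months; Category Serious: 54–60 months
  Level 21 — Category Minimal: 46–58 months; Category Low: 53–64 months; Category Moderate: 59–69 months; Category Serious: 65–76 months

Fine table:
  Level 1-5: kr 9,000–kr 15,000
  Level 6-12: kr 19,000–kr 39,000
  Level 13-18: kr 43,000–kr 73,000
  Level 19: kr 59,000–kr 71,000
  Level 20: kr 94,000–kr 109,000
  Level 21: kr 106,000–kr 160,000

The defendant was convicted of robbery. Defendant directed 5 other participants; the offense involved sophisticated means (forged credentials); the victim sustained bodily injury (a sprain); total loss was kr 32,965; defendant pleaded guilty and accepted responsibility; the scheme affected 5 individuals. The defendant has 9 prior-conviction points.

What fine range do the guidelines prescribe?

kr 106,000–kr 160,000

Base offense level for robbery: 14.
S1 applies: 14 + 3 = 17.
S2 does not apply.
S3 applies: 17 + 2 = 19.
S4 applies: 19 + 3 = 22.
S6 applies: 22 − 3 = 19.
S7 applies (level before this adjustment is 19 ≥ 6, so +3): 19 + 3 = 22.
S8 does not apply.
Level 22 exceeds the maximum of 21; capped at 21.
Final offense level: 21.
Level 21 falls in the 21 band.
Fine table: Level 21 → kr 106,000–kr 160,000.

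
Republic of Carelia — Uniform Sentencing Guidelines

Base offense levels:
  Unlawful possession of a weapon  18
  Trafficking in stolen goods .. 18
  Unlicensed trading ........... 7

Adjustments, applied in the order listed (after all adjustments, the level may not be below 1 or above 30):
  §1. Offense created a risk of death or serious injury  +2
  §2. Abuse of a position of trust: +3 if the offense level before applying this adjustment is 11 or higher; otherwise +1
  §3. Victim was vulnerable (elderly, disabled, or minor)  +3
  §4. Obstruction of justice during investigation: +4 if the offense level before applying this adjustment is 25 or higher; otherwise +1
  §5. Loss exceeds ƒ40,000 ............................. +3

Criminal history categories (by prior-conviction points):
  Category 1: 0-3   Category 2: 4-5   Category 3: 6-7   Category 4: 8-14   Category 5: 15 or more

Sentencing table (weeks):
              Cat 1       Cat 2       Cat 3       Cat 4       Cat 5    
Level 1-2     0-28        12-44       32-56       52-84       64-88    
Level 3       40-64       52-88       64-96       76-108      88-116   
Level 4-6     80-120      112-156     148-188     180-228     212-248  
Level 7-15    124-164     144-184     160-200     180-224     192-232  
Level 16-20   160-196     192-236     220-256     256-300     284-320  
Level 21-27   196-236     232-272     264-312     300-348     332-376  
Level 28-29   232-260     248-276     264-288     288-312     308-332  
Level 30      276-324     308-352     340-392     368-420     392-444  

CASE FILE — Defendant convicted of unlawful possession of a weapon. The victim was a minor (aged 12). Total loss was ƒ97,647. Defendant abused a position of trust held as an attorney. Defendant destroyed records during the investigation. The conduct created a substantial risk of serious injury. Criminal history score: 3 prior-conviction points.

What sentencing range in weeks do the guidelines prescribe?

276-324 weeks

Base offense level for unlawful possession of a weapon: 18.
§1 applies: 18 + 2 = 20.
§2 applies (level before this adjustment is 20 ≥ 11, so +3): 20 + 3 = 23.
§3 applies: 23 + 3 = 26.
§4 applies (level before this adjustment is 26 ≥ 25, so +4): 26 + 4 = 30.
§5 applies: 30 + 3 = 33.
Level 33 exceeds the maximum of 30; capped at 30.
Final offense level: 30.
Criminal history: 3 prior points → Category 1 (0-3).
Level 30 falls in the 30 band.
Grid: Level 30 × Category 1 = 276-324 weeks.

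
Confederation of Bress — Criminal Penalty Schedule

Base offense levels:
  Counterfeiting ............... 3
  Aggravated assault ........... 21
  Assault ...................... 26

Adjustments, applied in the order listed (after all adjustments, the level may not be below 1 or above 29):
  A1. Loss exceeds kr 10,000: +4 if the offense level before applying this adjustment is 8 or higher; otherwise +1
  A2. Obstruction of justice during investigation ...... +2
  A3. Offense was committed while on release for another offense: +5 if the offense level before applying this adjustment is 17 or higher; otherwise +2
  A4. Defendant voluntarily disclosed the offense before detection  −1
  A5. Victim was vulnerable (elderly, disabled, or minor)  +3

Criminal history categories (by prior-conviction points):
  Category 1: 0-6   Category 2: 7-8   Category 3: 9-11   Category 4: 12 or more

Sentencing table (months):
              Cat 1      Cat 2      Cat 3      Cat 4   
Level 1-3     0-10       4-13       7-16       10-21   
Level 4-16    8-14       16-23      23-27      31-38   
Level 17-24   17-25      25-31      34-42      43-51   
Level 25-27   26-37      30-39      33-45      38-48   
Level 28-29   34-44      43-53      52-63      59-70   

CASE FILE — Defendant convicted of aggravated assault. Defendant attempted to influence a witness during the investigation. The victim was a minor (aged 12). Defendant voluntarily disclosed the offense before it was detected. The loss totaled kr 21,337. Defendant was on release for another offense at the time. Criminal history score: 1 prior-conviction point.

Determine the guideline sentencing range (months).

Base offense level for aggravated assault: 21.
A1 applies (level before this adjustment is 21 ≥ 8, so +4): 21 + 4 = 25.
A2 applies: 25 + 2 = 27.
A3 applies (level before this adjustment is 27 ≥ 17, so +5): 27 + 5 = 32.
A4 applies: 32 − 1 = 31.
A5 applies: 31 + 3 = 34.
Level 34 exceeds the maximum of 29; capped at 29.
Final offense level: 29.
Criminal history: 1 prior point → Category 1 (0-6).
Level 29 falls in the 28-29 band.
Grid: Level 28-29 × Category 1 = 34-44 months.

34-44 months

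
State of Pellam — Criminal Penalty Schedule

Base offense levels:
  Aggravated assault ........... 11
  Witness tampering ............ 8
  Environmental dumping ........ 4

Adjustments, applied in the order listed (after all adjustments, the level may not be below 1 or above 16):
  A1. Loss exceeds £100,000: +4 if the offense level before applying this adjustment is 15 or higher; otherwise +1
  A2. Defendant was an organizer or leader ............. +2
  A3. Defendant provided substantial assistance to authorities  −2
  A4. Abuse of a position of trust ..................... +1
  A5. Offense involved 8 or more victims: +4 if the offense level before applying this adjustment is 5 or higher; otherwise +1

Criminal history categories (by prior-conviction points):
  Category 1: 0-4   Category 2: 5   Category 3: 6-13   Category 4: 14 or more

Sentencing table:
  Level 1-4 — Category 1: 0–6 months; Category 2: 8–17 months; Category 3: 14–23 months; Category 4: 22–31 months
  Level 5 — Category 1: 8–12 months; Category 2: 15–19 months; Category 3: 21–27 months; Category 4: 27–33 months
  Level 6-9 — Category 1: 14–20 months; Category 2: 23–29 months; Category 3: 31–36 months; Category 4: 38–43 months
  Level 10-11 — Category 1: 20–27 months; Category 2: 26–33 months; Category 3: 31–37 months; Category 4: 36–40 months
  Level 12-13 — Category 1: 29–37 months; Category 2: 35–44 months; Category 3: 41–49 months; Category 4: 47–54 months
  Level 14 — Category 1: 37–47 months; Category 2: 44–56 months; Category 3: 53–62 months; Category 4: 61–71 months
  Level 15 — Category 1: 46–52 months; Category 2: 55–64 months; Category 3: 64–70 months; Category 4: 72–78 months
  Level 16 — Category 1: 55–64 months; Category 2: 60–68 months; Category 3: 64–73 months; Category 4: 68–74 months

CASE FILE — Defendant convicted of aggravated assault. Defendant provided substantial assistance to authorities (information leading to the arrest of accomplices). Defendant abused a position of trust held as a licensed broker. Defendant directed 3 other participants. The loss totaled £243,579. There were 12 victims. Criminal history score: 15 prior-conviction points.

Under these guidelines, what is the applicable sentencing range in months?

Base offense level for aggravated assault: 11.
A1 applies (level before this adjustment is 11 < 15, so +1): 11 + 1 = 12.
A2 applies: 12 + 2 = 14.
A3 applies: 14 − 2 = 12.
A4 applies: 12 + 1 = 13.
A5 applies (level before this adjustment is 13 ≥ 5, so +4): 13 + 4 = 17.
Level 17 exceeds the maximum of 16; capped at 16.
Final offense level: 16.
Criminal history: 15 prior points → Category 4 (14+).
Level 16 falls in the 16 band.
Grid: Level 16 × Category 4 = 68-74 months.

68-74 months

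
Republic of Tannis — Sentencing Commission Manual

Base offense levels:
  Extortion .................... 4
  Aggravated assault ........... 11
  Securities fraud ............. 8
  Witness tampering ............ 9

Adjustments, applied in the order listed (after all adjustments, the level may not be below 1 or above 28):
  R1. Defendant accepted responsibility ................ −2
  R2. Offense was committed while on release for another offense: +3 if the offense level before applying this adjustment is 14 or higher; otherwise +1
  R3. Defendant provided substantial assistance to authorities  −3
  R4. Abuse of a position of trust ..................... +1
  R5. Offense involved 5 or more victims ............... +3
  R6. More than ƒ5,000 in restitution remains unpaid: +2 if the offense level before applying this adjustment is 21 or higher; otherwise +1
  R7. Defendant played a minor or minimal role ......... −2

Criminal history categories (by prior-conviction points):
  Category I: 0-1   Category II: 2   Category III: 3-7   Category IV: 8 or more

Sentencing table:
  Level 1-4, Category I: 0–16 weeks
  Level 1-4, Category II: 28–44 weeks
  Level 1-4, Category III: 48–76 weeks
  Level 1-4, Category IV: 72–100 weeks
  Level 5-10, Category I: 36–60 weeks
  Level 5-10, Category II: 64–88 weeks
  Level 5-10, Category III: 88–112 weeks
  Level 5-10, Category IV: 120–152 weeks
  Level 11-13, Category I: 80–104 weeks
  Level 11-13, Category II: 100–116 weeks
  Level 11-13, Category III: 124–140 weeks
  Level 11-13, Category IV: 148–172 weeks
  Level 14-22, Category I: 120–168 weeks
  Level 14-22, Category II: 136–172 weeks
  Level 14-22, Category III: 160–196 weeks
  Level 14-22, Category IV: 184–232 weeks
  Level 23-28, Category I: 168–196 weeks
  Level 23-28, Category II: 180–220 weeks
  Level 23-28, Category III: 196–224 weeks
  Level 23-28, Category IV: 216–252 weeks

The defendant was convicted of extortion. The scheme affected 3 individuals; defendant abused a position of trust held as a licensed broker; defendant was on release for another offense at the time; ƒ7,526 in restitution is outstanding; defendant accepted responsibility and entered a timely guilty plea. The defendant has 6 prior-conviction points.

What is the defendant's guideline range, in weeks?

88-112 weeks

Base offense level for extortion: 4.
R1 applies: 4 − 2 = 2.
R2 applies (level before this adjustment is 2 < 14, so +1): 2 + 1 = 3.
R3 does not apply.
R4 applies: 3 + 1 = 4.
R6 applies (level before this adjustment is 4 < 21, so +1): 4 + 1 = 5.
R7 does not apply.
Final offense level: 5.
Criminal history: 6 prior points → Category III (3-7).
Level 5 falls in the 5-10 band.
Grid: Level 5-10 × Category III = 88-112 weeks.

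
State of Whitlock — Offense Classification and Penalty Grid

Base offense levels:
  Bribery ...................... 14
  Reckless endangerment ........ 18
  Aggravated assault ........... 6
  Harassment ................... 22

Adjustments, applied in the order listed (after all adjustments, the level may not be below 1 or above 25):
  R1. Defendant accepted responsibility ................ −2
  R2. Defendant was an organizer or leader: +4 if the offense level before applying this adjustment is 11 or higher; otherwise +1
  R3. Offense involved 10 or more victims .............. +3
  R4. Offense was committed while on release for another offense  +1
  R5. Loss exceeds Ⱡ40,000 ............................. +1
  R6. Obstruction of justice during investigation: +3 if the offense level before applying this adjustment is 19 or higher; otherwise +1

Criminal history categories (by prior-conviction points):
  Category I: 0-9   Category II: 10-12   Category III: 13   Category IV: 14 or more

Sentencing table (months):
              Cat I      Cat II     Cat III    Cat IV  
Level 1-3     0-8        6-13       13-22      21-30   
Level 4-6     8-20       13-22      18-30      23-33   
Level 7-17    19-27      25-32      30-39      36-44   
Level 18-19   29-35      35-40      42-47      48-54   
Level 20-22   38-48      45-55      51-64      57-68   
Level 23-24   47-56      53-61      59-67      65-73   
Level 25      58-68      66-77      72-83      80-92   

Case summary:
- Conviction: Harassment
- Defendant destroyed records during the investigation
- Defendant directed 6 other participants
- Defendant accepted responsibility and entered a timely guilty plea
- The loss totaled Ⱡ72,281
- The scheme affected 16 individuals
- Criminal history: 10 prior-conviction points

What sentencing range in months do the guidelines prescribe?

Base offense level for harassment: 22.
R1 applies: 22 − 2 = 20.
R2 applies (level before this adjustment is 20 ≥ 11, so +4): 20 + 4 = 24.
R3 applies: 24 + 3 = 27.
R4 does not apply.
R5 applies: 27 + 1 = 28.
R6 applies (level before this adjustment is 28 ≥ 19, so +3): 28 + 3 = 31.
Level 31 exceeds the maximum of 25; capped at 25.
Final offense level: 25.
Criminal history: 10 prior points → Category II (10-12).
Level 25 falls in the 25 band.
Grid: Level 25 × Category II = 66-77 months.

66-77 months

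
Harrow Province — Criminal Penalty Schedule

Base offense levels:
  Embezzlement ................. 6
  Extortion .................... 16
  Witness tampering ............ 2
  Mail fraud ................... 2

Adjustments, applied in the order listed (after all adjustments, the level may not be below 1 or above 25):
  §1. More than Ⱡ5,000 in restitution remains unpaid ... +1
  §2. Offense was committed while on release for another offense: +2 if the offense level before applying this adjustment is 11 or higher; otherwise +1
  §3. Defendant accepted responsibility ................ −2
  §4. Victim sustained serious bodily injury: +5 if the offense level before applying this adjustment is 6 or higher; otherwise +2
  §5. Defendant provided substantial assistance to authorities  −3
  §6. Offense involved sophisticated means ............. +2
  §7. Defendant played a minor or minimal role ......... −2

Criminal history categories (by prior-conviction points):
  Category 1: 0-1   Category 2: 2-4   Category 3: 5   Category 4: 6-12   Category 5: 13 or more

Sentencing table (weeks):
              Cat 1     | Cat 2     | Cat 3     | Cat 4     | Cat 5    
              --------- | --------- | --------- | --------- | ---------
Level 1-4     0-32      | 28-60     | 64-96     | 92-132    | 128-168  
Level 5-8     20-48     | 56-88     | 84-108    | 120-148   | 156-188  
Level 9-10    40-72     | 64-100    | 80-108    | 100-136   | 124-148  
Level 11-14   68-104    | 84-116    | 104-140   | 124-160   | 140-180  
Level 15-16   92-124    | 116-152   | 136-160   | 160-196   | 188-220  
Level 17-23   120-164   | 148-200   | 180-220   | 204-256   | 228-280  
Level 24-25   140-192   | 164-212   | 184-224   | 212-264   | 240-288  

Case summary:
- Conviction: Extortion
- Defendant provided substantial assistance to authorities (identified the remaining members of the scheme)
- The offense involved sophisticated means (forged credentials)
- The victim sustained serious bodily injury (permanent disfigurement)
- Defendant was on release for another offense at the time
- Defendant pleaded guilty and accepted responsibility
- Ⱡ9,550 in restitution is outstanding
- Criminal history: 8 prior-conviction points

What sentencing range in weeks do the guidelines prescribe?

Base offense level for extortion: 16.
§1 applies: 16 + 1 = 17.
§2 applies (level before this adjustment is 17 ≥ 11, so +2): 17 + 2 = 19.
§3 applies: 19 − 2 = 17.
§4 applies (level before this adjustment is 17 ≥ 6, so +5): 17 + 5 = 22.
§5 applies: 22 − 3 = 19.
§6 applies: 19 + 2 = 21.
Final offense level: 21.
Criminal history: 8 prior points → Category 4 (6-12).
Level 21 falls in the 17-23 band.
Grid: Level 17-23 × Category 4 = 204-256 weeks.

204-256 weeks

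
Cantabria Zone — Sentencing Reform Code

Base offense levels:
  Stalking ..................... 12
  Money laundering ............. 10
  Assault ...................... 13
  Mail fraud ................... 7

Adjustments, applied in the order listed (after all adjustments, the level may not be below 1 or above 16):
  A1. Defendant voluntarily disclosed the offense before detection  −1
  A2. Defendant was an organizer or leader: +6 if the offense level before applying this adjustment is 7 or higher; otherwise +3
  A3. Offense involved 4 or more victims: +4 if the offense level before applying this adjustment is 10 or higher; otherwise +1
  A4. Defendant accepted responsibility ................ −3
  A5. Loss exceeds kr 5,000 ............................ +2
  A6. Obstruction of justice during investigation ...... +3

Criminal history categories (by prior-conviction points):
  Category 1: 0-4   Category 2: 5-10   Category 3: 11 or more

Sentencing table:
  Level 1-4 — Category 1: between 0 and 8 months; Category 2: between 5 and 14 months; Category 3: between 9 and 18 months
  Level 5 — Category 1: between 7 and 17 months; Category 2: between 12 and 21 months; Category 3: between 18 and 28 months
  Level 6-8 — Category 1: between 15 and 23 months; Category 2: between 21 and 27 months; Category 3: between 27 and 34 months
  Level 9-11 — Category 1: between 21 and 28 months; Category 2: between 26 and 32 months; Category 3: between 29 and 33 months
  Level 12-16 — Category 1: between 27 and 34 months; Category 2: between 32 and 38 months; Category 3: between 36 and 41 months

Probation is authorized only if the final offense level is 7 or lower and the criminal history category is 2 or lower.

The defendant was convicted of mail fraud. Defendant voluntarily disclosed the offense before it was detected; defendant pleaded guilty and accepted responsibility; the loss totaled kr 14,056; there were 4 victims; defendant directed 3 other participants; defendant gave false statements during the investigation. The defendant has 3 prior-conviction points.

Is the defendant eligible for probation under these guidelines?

No

Base offense level for mail fraud: 7.
A1 applies: 7 − 1 = 6.
A2 applies (level before this adjustment is 6 < 7, so +3): 6 + 3 = 9.
A3 applies (level before this adjustment is 9 < 10, so +1): 9 + 1 = 10.
A4 applies: 10 − 3 = 7.
A5 applies: 7 + 2 = 9.
A6 applies: 9 + 3 = 12.
Final offense level: 12.
Criminal history: 3 prior points → Category 1 (0-4).
Level 12 falls in the 12-16 band.
Grid: Level 12-16 × Category 1 = 27-34 months.
Probation check: level 12 > 7 and category 1 ≤ 2 → not eligible.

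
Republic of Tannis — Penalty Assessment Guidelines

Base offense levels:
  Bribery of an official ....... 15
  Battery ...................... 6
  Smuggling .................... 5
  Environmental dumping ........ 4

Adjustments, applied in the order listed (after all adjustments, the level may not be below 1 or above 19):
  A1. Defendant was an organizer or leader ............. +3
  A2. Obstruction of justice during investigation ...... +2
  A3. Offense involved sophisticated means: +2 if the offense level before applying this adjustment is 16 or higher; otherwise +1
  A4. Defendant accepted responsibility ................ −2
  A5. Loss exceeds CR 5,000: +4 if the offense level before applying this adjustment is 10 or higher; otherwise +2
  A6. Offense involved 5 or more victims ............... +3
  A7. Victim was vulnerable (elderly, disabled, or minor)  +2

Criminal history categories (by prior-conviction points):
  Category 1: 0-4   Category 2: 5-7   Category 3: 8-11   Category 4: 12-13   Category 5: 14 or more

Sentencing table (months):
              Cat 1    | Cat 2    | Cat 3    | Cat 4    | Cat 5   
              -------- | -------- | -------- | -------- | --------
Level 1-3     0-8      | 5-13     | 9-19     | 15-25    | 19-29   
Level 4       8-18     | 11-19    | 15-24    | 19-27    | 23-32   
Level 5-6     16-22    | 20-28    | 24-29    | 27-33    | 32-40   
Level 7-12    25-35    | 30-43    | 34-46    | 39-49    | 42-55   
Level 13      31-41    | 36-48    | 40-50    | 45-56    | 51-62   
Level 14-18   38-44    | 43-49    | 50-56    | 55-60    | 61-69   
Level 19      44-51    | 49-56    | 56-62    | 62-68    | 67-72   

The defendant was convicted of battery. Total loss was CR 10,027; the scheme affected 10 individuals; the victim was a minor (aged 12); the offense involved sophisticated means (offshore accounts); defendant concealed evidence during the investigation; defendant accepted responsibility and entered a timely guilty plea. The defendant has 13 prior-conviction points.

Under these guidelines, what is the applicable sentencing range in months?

55-60 months

Base offense level for battery: 6.
A2 applies: 6 + 2 = 8.
A3 applies (level before this adjustment is 8 < 16, so +1): 8 + 1 = 9.
A4 applies: 9 − 2 = 7.
A5 applies (level before this adjustment is 7 < 10, so +2): 7 + 2 = 9.
A6 applies: 9 + 3 = 12.
A7 applies: 12 + 2 = 14.
Final offense level: 14.
Criminal history: 13 prior points → Category 4 (12-13).
Level 14 falls in the 14-18 band.
Grid: Level 14-18 × Category 4 = 55-60 months.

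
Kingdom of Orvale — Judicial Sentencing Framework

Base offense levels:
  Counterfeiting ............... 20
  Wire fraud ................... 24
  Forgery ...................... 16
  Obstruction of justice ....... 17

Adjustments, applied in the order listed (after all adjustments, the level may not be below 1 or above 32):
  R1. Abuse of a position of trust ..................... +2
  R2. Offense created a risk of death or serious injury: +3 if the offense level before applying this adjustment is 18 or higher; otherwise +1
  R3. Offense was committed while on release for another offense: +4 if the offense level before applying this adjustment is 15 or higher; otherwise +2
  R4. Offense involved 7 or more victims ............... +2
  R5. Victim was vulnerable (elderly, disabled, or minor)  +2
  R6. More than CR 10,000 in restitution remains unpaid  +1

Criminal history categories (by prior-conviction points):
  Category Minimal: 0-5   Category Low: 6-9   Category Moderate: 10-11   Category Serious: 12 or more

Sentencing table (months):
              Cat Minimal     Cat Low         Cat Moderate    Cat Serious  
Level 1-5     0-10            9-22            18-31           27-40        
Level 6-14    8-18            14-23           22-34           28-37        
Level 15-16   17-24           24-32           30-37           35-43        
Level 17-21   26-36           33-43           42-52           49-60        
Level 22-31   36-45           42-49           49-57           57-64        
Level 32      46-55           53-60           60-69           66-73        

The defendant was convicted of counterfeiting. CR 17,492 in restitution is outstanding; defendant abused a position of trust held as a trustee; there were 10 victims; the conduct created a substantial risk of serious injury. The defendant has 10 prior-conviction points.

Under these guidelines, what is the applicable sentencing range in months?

Base offense level for counterfeiting: 20.
R1 applies: 20 + 2 = 22.
R2 applies (level before this adjustment is 22 ≥ 18, so +3): 22 + 3 = 25.
R3 does not apply.
R4 applies: 25 + 2 = 27.
R5 does not apply.
R6 applies: 27 + 1 = 28.
Final offense level: 28.
Criminal history: 10 prior points → Category Moderate (10-11).
Level 28 falls in the 22-31 band.
Grid: Level 22-31 × Category Moderate = 49-57 months.

49-57 months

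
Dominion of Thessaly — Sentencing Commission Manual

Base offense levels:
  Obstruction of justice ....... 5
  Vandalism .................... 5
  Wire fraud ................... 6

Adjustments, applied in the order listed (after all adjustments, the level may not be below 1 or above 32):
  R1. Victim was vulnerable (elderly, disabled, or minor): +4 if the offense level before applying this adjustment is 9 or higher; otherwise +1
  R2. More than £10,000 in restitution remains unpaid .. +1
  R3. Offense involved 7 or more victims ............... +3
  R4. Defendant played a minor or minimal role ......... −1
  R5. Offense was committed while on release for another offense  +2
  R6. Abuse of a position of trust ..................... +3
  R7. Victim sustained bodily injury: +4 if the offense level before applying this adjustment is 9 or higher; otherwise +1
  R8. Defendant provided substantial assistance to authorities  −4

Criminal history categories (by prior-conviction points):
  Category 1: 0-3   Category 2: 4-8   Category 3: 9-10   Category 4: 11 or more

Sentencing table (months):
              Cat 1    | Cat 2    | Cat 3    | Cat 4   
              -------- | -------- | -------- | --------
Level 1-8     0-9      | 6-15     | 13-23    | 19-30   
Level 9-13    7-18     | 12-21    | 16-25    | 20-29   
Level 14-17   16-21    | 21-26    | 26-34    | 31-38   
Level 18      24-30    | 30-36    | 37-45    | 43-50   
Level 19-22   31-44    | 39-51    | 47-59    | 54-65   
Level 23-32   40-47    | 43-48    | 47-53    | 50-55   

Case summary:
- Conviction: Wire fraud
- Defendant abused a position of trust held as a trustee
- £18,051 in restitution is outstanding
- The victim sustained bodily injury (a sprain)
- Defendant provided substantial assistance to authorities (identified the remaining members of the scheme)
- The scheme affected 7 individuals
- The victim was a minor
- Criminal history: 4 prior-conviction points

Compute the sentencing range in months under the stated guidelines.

21-26 months

Base offense level for wire fraud: 6.
R1 applies (level before this adjustment is 6 < 9, so +1): 6 + 1 = 7.
R2 applies: 7 + 1 = 8.
R3 applies: 8 + 3 = 11.
R4 does not apply.
R6 applies: 11 + 3 = 14.
R7 applies (level before this adjustment is 14 ≥ 9, so +4): 14 + 4 = 18.
R8 applies: 18 − 4 = 14.
Final offense level: 14.
Criminal history: 4 prior points → Category 2 (4-8).
Level 14 falls in the 14-17 band.
Grid: Level 14-17 × Category 2 = 21-26 months.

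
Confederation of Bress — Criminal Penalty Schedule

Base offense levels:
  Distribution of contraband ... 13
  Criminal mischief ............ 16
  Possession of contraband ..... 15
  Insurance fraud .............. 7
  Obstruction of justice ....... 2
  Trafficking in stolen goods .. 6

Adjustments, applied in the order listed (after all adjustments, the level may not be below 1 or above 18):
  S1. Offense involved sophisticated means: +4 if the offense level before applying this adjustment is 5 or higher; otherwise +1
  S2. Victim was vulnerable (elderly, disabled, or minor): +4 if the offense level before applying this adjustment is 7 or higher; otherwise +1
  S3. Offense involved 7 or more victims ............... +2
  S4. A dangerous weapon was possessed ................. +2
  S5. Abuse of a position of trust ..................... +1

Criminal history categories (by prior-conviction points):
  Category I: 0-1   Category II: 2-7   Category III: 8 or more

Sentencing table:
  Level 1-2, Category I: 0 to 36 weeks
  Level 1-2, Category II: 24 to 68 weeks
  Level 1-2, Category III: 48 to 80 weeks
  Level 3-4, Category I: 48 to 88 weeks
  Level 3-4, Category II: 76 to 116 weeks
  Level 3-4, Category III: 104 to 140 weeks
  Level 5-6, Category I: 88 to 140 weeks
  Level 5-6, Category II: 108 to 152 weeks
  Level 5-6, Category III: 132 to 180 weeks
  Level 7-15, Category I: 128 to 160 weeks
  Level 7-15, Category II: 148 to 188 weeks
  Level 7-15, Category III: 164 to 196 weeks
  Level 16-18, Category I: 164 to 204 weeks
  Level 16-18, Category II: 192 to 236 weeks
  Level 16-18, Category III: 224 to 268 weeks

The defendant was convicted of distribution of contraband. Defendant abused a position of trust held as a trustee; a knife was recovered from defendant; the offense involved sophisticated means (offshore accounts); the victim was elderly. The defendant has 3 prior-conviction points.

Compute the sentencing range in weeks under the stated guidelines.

Base offense level for distribution of contraband: 13.
S1 applies (level before this adjustment is 13 ≥ 5, so +4): 13 + 4 = 17.
S2 applies (level before this adjustment is 17 ≥ 7, so +4): 17 + 4 = 21.
S4 applies: 21 + 2 = 23.
S5 applies: 23 + 1 = 24.
Level 24 exceeds the maximum of 18; capped at 18.
Final offense level: 18.
Criminal history: 3 prior points → Category II (2-7).
Level 18 falls in the 16-18 band.
Grid: Level 16-18 × Category II = 192-236 weeks.

192-236 weeks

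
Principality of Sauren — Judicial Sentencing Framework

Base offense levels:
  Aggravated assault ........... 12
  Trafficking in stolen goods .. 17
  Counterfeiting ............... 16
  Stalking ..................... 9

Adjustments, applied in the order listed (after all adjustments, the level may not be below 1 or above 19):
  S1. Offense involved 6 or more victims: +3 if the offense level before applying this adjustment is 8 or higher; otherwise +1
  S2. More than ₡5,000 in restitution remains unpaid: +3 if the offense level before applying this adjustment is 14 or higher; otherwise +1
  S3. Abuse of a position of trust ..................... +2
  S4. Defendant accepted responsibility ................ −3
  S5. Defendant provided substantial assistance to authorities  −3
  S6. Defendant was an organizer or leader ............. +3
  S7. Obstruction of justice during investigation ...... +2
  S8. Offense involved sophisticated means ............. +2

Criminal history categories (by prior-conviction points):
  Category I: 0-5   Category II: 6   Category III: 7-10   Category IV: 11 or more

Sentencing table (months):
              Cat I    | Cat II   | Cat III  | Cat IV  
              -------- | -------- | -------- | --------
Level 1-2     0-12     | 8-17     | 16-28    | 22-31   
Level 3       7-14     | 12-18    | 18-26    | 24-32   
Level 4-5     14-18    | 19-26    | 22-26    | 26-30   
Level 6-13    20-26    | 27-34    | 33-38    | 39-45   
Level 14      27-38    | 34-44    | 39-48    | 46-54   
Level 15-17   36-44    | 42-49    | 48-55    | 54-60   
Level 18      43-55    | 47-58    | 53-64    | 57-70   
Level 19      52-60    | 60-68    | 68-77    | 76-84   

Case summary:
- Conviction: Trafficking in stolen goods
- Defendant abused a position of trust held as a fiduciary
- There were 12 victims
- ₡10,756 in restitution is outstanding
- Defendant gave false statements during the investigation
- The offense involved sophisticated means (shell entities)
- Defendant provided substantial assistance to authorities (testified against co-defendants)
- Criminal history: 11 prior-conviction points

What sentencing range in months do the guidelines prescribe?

Base offense level for trafficking in stolen goods: 17.
S1 applies (level before this adjustment is 17 ≥ 8, so +3): 17 + 3 = 20.
S2 applies (level before this adjustment is 20 ≥ 14, so +3): 20 + 3 = 23.
S3 applies: 23 + 2 = 25.
S4 does not apply.
S5 applies: 25 − 3 = 22.
S6 does not apply.
S7 applies: 22 + 2 = 24.
S8 applies: 24 + 2 = 26.
Level 26 exceeds the maximum of 19; capped at 19.
Final offense level: 19.
Criminal history: 11 prior points → Category IV (11+).
Level 19 falls in the 19 band.
Grid: Level 19 × Category IV = 76-84 months.

76-84 months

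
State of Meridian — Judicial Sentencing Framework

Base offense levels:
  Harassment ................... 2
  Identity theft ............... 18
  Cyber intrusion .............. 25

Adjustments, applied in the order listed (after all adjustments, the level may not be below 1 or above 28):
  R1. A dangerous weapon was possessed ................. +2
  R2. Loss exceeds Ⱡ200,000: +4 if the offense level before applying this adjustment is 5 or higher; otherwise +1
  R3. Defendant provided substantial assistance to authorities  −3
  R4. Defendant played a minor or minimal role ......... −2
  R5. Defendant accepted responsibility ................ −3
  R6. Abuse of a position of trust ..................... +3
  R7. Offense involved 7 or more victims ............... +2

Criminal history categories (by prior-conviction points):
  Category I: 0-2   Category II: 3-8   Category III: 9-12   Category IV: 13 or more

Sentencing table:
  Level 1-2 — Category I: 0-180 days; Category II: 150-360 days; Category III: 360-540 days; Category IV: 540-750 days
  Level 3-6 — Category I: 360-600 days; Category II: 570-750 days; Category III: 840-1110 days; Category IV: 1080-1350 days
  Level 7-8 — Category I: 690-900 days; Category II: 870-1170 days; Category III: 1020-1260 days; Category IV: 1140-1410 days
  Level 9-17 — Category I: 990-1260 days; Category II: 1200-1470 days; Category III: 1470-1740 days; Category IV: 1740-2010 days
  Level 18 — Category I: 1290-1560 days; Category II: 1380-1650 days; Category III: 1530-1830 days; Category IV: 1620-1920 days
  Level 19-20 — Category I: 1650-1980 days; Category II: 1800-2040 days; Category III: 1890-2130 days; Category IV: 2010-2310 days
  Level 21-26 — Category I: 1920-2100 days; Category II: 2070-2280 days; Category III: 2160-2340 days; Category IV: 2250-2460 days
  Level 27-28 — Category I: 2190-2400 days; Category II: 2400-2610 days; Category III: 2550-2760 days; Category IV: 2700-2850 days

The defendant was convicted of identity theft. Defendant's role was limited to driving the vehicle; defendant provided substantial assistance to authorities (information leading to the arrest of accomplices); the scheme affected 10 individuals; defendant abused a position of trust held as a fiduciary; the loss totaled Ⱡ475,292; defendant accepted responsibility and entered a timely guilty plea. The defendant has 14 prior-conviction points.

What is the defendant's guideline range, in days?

Base offense level for identity theft: 18.
R1 does not apply.
R2 applies (level before this adjustment is 18 ≥ 5, so +4): 18 + 4 = 22.
R3 applies: 22 − 3 = 19.
R4 applies: 19 − 2 = 17.
R5 applies: 17 − 3 = 14.
R6 applies: 14 + 3 = 17.
R7 applies: 17 + 2 = 19.
Final offense level: 19.
Criminal history: 14 prior points → Category IV (13+).
Level 19 falls in the 19-20 band.
Grid: Level 19-20 × Category IV = 2010-2310 days.

2010-2310 days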